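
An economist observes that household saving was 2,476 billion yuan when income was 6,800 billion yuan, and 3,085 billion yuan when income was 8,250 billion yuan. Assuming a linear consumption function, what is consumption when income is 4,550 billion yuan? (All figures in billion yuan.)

MPS = ΔS/ΔY = (3085 − 2476)/(8250 − 6800) = 609/1450 = 0.42
MPC = 1 − MPS = 0.58
Autonomous saving = 2476 − 0.42(6800) = -380, so a = 380
C = 380 + 0.58(4550) = 380 + 2639 = 3019

C = 3019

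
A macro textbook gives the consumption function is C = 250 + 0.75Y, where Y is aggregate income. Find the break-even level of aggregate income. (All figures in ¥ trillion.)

At break-even, C = Y: 250 + 0.75Y = Y
0.25Y = 250, so Y = 250/0.25 = 1000

Y = 1000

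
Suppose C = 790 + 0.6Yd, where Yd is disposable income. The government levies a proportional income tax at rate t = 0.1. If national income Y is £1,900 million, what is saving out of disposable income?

Yd = (1 − 0.1)(1900) = 0.9(1900) = 1710
C = 790 + 0.6(1710) = 790 + 1026 = 1816
S = Yd − C = 1710 − 1816 = -106

S = -106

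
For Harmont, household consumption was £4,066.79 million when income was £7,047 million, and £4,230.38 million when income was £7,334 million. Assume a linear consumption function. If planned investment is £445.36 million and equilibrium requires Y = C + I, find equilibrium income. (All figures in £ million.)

MPC = (4230.38 − 4066.79)/(7334 − 7047) = 163.59/287 = 0.57
a = 4066.79 − 0.57(7047) = 50
Equilibrium: Y = 50 + 0.57Y + 445.36
0.43Y = 495.36, so Y = 495.36/0.43 = 1152

Y = 1152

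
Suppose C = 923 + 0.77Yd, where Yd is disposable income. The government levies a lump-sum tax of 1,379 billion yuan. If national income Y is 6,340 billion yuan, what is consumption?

C = 4742.97

Yd = Y − T = 6340 − 1379 = 4961
C = 923 + 0.77(4961) = 923 + 3819.97 = 4742.97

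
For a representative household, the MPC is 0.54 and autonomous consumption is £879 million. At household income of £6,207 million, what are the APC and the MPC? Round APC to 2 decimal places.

MPC = 0.54 (the slope of the consumption function)
C = 879 + 0.54(6207) = 4230.78, so APC = 4230.78/6207 = 0.68

APC = 0.68; MPC = 0.54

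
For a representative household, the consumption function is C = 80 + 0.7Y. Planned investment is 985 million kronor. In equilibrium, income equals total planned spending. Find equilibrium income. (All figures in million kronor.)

Y = C + I = 80 + 0.7Y + 985
Y − 0.7Y = 1065
0.3Y = 1065, so Y = 1065/0.3 = 3550

Y = 3550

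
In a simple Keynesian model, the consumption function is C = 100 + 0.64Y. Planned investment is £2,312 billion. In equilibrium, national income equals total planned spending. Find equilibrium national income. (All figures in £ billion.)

Y = C + I = 100 + 0.64Y + 2312
Y − 0.64Y = 2412
0.36Y = 2412, so Y = 2412/0.36 = 6700

Y = 6700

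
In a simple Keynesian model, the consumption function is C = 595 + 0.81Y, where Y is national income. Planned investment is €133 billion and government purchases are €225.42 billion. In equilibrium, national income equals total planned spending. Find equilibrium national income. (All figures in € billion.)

Y = 5018

Y = C + I + G = 595 + 0.81Y + 133 + 225.42
Y − 0.81Y = 953.42
0.19Y = 953.42, so Y = 953.42/0.19 = 5018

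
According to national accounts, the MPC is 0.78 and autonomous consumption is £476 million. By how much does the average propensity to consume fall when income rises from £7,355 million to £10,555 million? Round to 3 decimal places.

At Y = 7355: C = 476 + 0.78(7355) = 6212.9, APC = 6212.9/7355 = 0.8447
At Y = 10555: C = 8708.9, APC = 8708.9/10555 = 0.8251
Fall in APC = 0.8447 − 0.8251 = 0.0196 ≈ 0.020

ΔAPC = 0.020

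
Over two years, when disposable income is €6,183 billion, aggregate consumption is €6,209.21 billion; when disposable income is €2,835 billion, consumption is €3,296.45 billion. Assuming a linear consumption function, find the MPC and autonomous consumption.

MPC = 0.87; a = 830

MPC = ΔC/ΔY = (6209.21 − 3296.45)/(6183 − 2835) = 2912.76/3348 = 0.87
a = C − MPC·Y = 3296.45 − 0.87(2835) = 3296.45 − 2466.45 = 830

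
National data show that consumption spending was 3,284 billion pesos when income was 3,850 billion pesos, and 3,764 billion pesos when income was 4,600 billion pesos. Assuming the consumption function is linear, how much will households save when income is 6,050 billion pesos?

S = 1358

MPC = (3764 − 3284)/(4600 − 3850) = 480/750 = 0.64
a = 3284 − 0.64(3850) = 3284 − 2464 = 820
C = 820 + 0.64(6050) = 4692
S = 6050 − 4692 = 1358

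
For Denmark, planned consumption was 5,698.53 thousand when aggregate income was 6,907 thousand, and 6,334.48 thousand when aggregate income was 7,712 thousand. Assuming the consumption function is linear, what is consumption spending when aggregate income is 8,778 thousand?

MPC = (6334.48 − 5698.53)/(7712 − 6907) = 635.95/805 = 0.79
a = 5698.53 − 0.79(6907) = 5698.53 − 5456.53 = 242
C = 242 + 0.79(8778) = 242 + 6934.62 = 7176.62

C = 7176.62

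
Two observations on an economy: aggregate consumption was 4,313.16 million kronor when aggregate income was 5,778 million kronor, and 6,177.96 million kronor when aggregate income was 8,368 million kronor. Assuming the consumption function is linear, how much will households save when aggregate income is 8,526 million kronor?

MPC = (6177.96 − 4313.16)/(8368 − 5778) = 1864.8/2590 = 0.72
a = 4313.16 − 0.72(5778) = 4313.16 − 4160.16 = 153
C = 153 + 0.72(8526) = 6291.72
S = 8526 − 6291.72 = 2234.28

S = 2234.28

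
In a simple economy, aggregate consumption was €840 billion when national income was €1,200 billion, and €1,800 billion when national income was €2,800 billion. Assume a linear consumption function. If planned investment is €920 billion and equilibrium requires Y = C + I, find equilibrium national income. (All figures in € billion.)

MPC = (1800 − 840)/(2800 − 1200) = 960/1600 = 0.6
a = 840 − 0.6(1200) = 120
Equilibrium: Y = 120 + 0.6Y + 920
0.4Y = 1040, so Y = 1040/0.4 = 2600

Y = 2600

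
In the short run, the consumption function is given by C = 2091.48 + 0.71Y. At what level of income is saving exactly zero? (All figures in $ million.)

At break-even, C = Y: 2091.48 + 0.71Y = Y
0.29Y = 2091.48, so Y = 2091.48/0.29 = 7212

Y = 7212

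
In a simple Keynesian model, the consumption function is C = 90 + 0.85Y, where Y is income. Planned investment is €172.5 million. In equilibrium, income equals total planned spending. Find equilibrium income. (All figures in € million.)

Y = 1750

Y = C + I = 90 + 0.85Y + 172.5
Y − 0.85Y = 262.5
0.15Y = 262.5, so Y = 262.5/0.15 = 1750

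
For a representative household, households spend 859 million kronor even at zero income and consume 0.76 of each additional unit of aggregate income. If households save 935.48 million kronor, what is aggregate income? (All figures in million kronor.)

S = Y − C = -859 + 0.24Y
-859 + 0.24Y = 935.48, so 0.24Y = 1794.48 and Y = 7477

Y = 7477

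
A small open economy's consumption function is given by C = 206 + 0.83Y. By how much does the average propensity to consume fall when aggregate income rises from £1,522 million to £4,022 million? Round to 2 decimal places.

At Y = 1522: C = 206 + 0.83(1522) = 1469.26, APC = 1469.26/1522 = 0.965
At Y = 4022: C = 3544.26, APC = 3544.26/4022 = 0.881
Fall in APC = 0.965 − 0.881 = 0.084 ≈ 0.08

ΔAPC = 0.08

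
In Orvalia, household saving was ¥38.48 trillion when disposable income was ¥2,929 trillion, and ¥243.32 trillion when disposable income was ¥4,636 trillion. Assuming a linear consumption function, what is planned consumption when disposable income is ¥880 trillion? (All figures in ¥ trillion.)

MPS = ΔS/ΔY = (243.32 − 38.48)/(4636 − 2929) = 204.84/1707 = 0.12
MPC = 1 − MPS = 0.88
Autonomous saving = 38.48 − 0.12(2929) = -313, so a = 313
C = 313 + 0.88(880) = 313 + 774.4 = 1087.4

C = 1087.4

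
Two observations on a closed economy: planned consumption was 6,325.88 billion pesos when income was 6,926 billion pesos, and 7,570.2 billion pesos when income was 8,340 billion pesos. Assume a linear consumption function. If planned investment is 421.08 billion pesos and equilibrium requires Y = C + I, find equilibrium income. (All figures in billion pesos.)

Y = 5434

MPC = (7570.2 − 6325.88)/(8340 − 6926) = 1244.32/1414 = 0.88
a = 6325.88 − 0.88(6926) = 231
Equilibrium: Y = 231 + 0.88Y + 421.08
0.12Y = 652.08, so Y = 652.08/0.12 = 5434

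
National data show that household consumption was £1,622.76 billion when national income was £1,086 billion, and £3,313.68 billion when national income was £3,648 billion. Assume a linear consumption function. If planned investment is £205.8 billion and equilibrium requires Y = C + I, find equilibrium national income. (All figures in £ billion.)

Y = 3270

MPC = (3313.68 − 1622.76)/(3648 − 1086) = 1690.92/2562 = 0.66
a = 1622.76 − 0.66(1086) = 906
Equilibrium: Y = 906 + 0.66Y + 205.8
0.34Y = 1111.8, so Y = 1111.8/0.34 = 3270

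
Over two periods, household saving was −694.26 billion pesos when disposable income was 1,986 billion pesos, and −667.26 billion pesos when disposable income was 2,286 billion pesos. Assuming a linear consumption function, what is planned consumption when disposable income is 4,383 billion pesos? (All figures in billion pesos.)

C = 4861.53

MPS = ΔS/ΔY = (-667.26 − (-694.26))/(2286 − 1986) = 27/300 = 0.09
MPC = 1 − MPS = 0.91
Autonomous saving = -694.26 − 0.09(1986) = -873, so a = 873
C = 873 + 0.91(4383) = 873 + 3988.53 = 4861.53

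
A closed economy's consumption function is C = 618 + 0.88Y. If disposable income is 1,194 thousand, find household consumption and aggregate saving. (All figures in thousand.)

C = 618 + 0.88(1194) = 618 + 1050.72 = 1668.72
S = Y − C = 1194 − 1668.72 = -474.72

C = 1668.72; S = -474.72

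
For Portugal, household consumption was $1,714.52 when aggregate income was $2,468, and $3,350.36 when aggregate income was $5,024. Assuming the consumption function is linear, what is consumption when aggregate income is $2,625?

MPC = (3350.36 − 1714.52)/(5024 − 2468) = 1635.84/2556 = 0.64
a = 1714.52 − 0.64(2468) = 1714.52 − 1579.52 = 135
C = 135 + 0.64(2625) = 135 + 1680 = 1815

C = 1815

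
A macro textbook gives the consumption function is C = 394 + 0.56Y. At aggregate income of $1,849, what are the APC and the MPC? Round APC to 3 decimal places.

MPC = 0.56 (the slope of the consumption function)
C = 394 + 0.56(1849) = 1429.44, so APC = 1429.44/1849 = 0.773

APC = 0.773; MPC = 0.56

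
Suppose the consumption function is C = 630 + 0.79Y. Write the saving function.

S = -630 + 0.21Y

S = Y − C = Y − (630 + 0.79Y) = -630 + (1 − 0.79)Y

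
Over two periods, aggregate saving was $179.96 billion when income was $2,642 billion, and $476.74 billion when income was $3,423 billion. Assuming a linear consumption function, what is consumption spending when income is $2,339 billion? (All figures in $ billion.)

MPS = ΔS/ΔY = (476.74 − 179.96)/(3423 − 2642) = 296.78/781 = 0.38
MPC = 1 − MPS = 0.62
Autonomous saving = 179.96 − 0.38(2642) = -824, so a = 824
C = 824 + 0.62(2339) = 824 + 1450.18 = 2274.18

C = 2274.18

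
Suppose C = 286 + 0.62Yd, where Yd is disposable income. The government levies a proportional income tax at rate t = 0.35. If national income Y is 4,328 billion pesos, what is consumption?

C = 2030.184

Yd = (1 − 0.35)(4328) = 0.65(4328) = 2813.2
C = 286 + 0.62(2813.2) = 286 + 1744.184 = 2030.184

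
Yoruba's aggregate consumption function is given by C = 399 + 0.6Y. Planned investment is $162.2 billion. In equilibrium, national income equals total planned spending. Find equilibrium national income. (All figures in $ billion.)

Y = 1403

Y = C + I = 399 + 0.6Y + 162.2
Y − 0.6Y = 561.2
0.4Y = 561.2, so Y = 561.2/0.4 = 1403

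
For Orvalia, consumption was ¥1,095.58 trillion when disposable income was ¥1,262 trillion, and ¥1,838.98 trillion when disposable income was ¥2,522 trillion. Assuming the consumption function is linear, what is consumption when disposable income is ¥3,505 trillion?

MPC = (1838.98 − 1095.58)/(2522 − 1262) = 743.4/1260 = 0.59
a = 1095.58 − 0.59(1262) = 1095.58 − 744.58 = 351
C = 351 + 0.59(3505) = 351 + 2067.95 = 2418.95

C = 2418.95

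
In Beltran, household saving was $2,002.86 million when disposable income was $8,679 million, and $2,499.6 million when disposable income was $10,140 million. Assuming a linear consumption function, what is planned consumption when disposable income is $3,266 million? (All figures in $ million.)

C = 3103.56

MPS = ΔS/ΔY = (2499.6 − 2002.86)/(10140 − 8679) = 496.74/1461 = 0.34
MPC = 1 − MPS = 0.66
Autonomous saving = 2002.86 − 0.34(8679) = -948, so a = 948
C = 948 + 0.66(3266) = 948 + 2155.56 = 3103.56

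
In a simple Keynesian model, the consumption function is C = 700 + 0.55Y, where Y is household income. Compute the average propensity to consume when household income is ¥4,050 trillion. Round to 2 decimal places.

APC = 0.72

C = 700 + 0.55(4050) = 2927.5
APC = C/Y = 2927.5/4050 = 0.72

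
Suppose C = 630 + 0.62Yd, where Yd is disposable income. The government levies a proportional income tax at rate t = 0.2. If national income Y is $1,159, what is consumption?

C = 1204.864

Yd = (1 − 0.2)(1159) = 0.8(1159) = 927.2
C = 630 + 0.62(927.2) = 630 + 574.864 = 1204.864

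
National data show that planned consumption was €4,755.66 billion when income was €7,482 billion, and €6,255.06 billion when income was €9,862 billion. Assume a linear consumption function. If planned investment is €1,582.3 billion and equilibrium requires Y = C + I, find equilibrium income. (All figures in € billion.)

Y = 4390

MPC = (6255.06 − 4755.66)/(9862 − 7482) = 1499.4/2380 = 0.63
a = 4755.66 − 0.63(7482) = 42
Equilibrium: Y = 42 + 0.63Y + 1582.3
0.37Y = 1624.3, so Y = 1624.3/0.37 = 4390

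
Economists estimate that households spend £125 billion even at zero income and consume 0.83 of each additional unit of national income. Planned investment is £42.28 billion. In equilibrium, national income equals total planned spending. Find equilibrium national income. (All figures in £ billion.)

Y = 984

Y = C + I = 125 + 0.83Y + 42.28
Y − 0.83Y = 167.28
0.17Y = 167.28, so Y = 167.28/0.17 = 984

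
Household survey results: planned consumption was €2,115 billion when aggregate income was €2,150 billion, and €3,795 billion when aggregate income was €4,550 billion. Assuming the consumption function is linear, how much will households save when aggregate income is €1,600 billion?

MPC = (3795 − 2115)/(4550 − 2150) = 1680/2400 = 0.7
a = 2115 − 0.7(2150) = 2115 − 1505 = 610
C = 610 + 0.7(1600) = 1730
S = 1600 − 1730 = -130

S = -130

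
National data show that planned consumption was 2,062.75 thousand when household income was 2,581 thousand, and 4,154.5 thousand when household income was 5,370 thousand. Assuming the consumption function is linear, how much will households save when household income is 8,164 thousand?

S = 1914

MPC = (4154.5 − 2062.75)/(5370 − 2581) = 2091.75/2789 = 0.75
a = 2062.75 − 0.75(2581) = 2062.75 − 1935.75 = 127
C = 127 + 0.75(8164) = 6250
S = 8164 − 6250 = 1914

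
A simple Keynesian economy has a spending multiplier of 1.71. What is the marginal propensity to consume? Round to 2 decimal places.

k = 1/(1 − MPC), so 1 − MPC = 1/k = 1/1.71 = 0.5848
MPC = 1 − 0.5848 = 0.42

MPC = 0.42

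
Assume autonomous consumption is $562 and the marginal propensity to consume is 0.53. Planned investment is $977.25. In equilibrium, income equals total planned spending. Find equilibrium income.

Y = 3275

Y = C + I = 562 + 0.53Y + 977.25
Y − 0.53Y = 1539.25
0.47Y = 1539.25, so Y = 1539.25/0.47 = 3275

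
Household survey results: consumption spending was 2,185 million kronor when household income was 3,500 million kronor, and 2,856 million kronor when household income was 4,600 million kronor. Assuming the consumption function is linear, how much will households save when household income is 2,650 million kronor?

S = 983.5

MPC = (2856 − 2185)/(4600 − 3500) = 671/1100 = 0.61
a = 2185 − 0.61(3500) = 2185 − 2135 = 50
C = 50 + 0.61(2650) = 1666.5
S = 2650 − 1666.5 = 983.5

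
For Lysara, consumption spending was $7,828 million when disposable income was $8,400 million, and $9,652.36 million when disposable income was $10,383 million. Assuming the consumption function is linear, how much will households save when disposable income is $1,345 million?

MPC = (9652.36 − 7828)/(10383 − 8400) = 1824.36/1983 = 0.92
a = 7828 − 0.92(8400) = 7828 − 7728 = 100
C = 100 + 0.92(1345) = 1337.4
S = 1345 − 1337.4 = 7.6

S = 7.6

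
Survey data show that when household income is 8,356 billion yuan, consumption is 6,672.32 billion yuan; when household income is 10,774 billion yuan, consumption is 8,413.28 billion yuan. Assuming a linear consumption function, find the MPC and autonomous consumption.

MPC = 0.72; a = 656

MPC = ΔC/ΔY = (8413.28 − 6672.32)/(10774 − 8356) = 1740.96/2418 = 0.72
a = C − MPC·Y = 6672.32 − 0.72(8356) = 6672.32 − 6016.32 = 656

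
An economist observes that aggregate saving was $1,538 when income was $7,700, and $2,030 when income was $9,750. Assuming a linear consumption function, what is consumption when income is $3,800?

MPS = ΔS/ΔY = (2030 − 1538)/(9750 − 7700) = 492/2050 = 0.24
MPC = 1 − MPS = 0.76
Autonomous saving = 1538 − 0.24(7700) = -310, so a = 310
C = 310 + 0.76(3800) = 310 + 2888 = 3198

C = 3198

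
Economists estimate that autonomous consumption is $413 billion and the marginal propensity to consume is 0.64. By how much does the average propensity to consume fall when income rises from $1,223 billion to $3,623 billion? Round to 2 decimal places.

ΔAPC = 0.22

At Y = 1223: C = 413 + 0.64(1223) = 1195.72, APC = 1195.72/1223 = 0.978
At Y = 3623: C = 2731.72, APC = 2731.72/3623 = 0.754
Fall in APC = 0.978 − 0.754 = 0.224 ≈ 0.22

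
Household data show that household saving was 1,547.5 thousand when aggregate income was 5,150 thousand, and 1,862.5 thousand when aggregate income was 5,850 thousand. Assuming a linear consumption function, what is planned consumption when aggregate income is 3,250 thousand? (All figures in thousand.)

MPS = ΔS/ΔY = (1862.5 − 1547.5)/(5850 − 5150) = 315/700 = 0.45
MPC = 1 − MPS = 0.55
Autonomous saving = 1547.5 − 0.45(5150) = -770, so a = 770
C = 770 + 0.55(3250) = 770 + 1787.5 = 2557.5

C = 2557.5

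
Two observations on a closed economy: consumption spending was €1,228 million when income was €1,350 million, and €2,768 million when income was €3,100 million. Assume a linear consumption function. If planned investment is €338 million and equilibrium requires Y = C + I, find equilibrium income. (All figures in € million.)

Y = 3150

MPC = (2768 − 1228)/(3100 − 1350) = 1540/1750 = 0.88
a = 1228 − 0.88(1350) = 40
Equilibrium: Y = 40 + 0.88Y + 338
0.12Y = 378, so Y = 378/0.12 = 3150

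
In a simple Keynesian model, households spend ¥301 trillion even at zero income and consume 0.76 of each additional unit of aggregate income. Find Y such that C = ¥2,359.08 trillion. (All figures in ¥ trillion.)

Y = 2708

301 + 0.76Y = 2359.08
0.76Y = 2058.08, so Y = 2058.08/0.76 = 2708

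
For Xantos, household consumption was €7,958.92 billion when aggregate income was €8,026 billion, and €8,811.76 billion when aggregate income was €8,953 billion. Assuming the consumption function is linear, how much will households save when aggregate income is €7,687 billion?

S = 39.96

MPC = (8811.76 − 7958.92)/(8953 − 8026) = 852.84/927 = 0.92
a = 7958.92 − 0.92(8026) = 7958.92 − 7383.92 = 575
C = 575 + 0.92(7687) = 7647.04
S = 7687 − 7647.04 = 39.96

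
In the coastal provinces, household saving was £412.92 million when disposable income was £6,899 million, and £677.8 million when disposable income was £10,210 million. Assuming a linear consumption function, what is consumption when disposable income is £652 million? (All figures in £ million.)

C = 738.84

MPS = ΔS/ΔY = (677.8 − 412.92)/(10210 − 6899) = 264.88/3311 = 0.08
MPC = 1 − MPS = 0.92
Autonomous saving = 412.92 − 0.08(6899) = -139, so a = 139
C = 139 + 0.92(652) = 139 + 599.84 = 738.84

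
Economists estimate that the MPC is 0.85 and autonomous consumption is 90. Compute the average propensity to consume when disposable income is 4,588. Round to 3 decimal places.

C = 90 + 0.85(4588) = 3989.8
APC = C/Y = 3989.8/4588 = 0.870

APC = 0.870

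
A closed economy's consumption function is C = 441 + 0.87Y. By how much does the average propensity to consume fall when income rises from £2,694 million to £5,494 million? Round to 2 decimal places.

ΔAPC = 0.08

At Y = 2694: C = 441 + 0.87(2694) = 2784.78, APC = 2784.78/2694 = 1.034
At Y = 5494: C = 5220.78, APC = 5220.78/5494 = 0.950
Fall in APC = 1.034 − 0.950 = 0.084 ≈ 0.08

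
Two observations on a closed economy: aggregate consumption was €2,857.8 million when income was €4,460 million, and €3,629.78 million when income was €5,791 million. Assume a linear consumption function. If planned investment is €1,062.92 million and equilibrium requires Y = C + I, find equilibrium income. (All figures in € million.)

MPC = (3629.78 − 2857.8)/(5791 − 4460) = 771.98/1331 = 0.58
a = 2857.8 − 0.58(4460) = 271
Equilibrium: Y = 271 + 0.58Y + 1062.92
0.42Y = 1333.92, so Y = 1333.92/0.42 = 3176

Y = 3176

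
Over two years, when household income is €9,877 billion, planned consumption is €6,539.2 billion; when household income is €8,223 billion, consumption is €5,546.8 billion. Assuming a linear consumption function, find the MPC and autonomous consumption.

MPC = 0.6; a = 613

MPC = ΔC/ΔY = (6539.2 − 5546.8)/(9877 − 8223) = 992.4/1654 = 0.6
a = C − MPC·Y = 5546.8 − 0.6(8223) = 5546.8 − 4933.8 = 613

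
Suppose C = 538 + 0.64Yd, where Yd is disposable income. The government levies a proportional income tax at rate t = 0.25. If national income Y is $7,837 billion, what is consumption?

C = 4299.76

Yd = (1 − 0.25)(7837) = 0.75(7837) = 5877.75
C = 538 + 0.64(5877.75) = 538 + 3761.76 = 4299.76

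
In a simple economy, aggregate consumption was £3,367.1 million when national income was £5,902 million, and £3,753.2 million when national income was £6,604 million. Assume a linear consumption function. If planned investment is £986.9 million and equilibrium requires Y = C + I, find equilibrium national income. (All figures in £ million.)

MPC = (3753.2 − 3367.1)/(6604 − 5902) = 386.1/702 = 0.55
a = 3367.1 − 0.55(5902) = 121
Equilibrium: Y = 121 + 0.55Y + 986.9
0.45Y = 1107.9, so Y = 1107.9/0.45 = 2462

Y = 2462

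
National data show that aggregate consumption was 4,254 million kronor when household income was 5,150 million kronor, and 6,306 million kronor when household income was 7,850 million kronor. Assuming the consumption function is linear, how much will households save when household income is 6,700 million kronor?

MPC = (6306 − 4254)/(7850 − 5150) = 2052/2700 = 0.76
a = 4254 − 0.76(5150) = 4254 − 3914 = 340
C = 340 + 0.76(6700) = 5432
S = 6700 − 5432 = 1268

S = 1268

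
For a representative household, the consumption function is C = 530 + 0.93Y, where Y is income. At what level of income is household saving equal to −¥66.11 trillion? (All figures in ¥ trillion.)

Y = 6627

S = Y − C = -530 + 0.07Y
-530 + 0.07Y = -66.11, so 0.07Y = 463.89 and Y = 6627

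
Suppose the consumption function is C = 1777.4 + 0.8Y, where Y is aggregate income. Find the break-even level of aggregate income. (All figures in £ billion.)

At break-even, C = Y: 1777.4 + 0.8Y = Y
0.2Y = 1777.4, so Y = 1777.4/0.2 = 8887

Y = 8887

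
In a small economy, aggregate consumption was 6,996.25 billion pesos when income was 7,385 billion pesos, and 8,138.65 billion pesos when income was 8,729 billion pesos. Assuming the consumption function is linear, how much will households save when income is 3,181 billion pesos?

MPC = (8138.65 − 6996.25)/(8729 − 7385) = 1142.4/1344 = 0.85
a = 6996.25 − 0.85(7385) = 6996.25 − 6277.25 = 719
C = 719 + 0.85(3181) = 3422.85
S = 3181 − 3422.85 = -241.85

S = -241.85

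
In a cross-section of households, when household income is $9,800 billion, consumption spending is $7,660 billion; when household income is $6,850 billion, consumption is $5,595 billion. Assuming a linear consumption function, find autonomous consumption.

MPC = ΔC/ΔY = (7660 − 5595)/(9800 − 6850) = 2065/2950 = 0.7
a = C − MPC·Y = 5595 − 0.7(6850) = 5595 − 4795 = 800

a = 800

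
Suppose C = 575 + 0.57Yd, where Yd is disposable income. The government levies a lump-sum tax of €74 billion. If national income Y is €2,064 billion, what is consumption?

C = 1709.3

Yd = Y − T = 2064 − 74 = 1990
C = 575 + 0.57(1990) = 575 + 1134.3 = 1709.3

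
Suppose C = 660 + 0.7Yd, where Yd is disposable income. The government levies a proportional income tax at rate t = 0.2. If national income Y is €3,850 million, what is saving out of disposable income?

S = 264

Yd = (1 − 0.2)(3850) = 0.8(3850) = 3080
C = 660 + 0.7(3080) = 660 + 2156 = 2816
S = Yd − C = 3080 − 2816 = 264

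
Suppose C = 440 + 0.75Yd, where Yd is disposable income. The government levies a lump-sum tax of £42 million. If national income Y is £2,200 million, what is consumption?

Yd = Y − T = 2200 − 42 = 2158
C = 440 + 0.75(2158) = 440 + 1618.5 = 2058.5

C = 2058.5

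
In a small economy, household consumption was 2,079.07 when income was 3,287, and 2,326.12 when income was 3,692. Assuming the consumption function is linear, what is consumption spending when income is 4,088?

C = 2567.68

MPC = (2326.12 − 2079.07)/(3692 − 3287) = 247.05/405 = 0.61
a = 2079.07 − 0.61(3287) = 2079.07 − 2005.07 = 74
C = 74 + 0.61(4088) = 74 + 2493.68 = 2567.68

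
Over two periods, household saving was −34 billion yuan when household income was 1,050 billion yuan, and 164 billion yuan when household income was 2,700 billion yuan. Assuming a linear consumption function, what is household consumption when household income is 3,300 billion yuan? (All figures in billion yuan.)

MPS = ΔS/ΔY = (164 − (-34))/(2700 − 1050) = 198/1650 = 0.12
MPC = 1 − MPS = 0.88
Autonomous saving = -34 − 0.12(1050) = -160, so a = 160
C = 160 + 0.88(3300) = 160 + 2904 = 3064

C = 3064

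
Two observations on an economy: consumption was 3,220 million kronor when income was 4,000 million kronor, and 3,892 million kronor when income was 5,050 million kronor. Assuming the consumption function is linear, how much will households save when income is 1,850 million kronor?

S = 6

MPC = (3892 − 3220)/(5050 − 4000) = 672/1050 = 0.64
a = 3220 − 0.64(4000) = 3220 − 2560 = 660
C = 660 + 0.64(1850) = 1844
S = 1850 − 1844 = 6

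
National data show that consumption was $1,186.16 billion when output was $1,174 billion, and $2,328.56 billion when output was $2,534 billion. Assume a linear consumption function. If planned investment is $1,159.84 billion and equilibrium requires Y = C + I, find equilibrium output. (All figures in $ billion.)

MPC = (2328.56 − 1186.16)/(2534 − 1174) = 1142.4/1360 = 0.84
a = 1186.16 − 0.84(1174) = 200
Equilibrium: Y = 200 + 0.84Y + 1159.84
0.16Y = 1359.84, so Y = 1359.84/0.16 = 8499

Y = 8499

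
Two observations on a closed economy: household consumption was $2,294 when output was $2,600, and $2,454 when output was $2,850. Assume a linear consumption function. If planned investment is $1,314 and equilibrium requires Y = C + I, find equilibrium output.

Y = 5400

MPC = (2454 − 2294)/(2850 − 2600) = 160/250 = 0.64
a = 2294 − 0.64(2600) = 630
Equilibrium: Y = 630 + 0.64Y + 1314
0.36Y = 1944, so Y = 1944/0.36 = 5400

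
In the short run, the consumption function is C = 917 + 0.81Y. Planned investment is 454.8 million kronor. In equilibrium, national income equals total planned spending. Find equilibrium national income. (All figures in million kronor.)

Y = 7220

Y = C + I = 917 + 0.81Y + 454.8
Y − 0.81Y = 1371.8
0.19Y = 1371.8, so Y = 1371.8/0.19 = 7220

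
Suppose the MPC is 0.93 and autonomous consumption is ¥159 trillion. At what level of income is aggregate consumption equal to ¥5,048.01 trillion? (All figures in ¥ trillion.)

159 + 0.93Y = 5048.01
0.93Y = 4889.01, so Y = 4889.01/0.93 = 5257

Y = 5257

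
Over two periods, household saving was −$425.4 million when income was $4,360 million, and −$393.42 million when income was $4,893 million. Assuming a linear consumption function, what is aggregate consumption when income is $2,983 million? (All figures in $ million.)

MPS = ΔS/ΔY = (-393.42 − (-425.4))/(4893 − 4360) = 31.98/533 = 0.06
MPC = 1 − MPS = 0.94
Autonomous saving = -425.4 − 0.06(4360) = -687, so a = 687
C = 687 + 0.94(2983) = 687 + 2804.02 = 3491.02

C = 3491.02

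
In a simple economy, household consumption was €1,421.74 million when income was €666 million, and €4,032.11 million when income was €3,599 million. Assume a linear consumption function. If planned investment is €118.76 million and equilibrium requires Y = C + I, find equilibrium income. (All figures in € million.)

MPC = (4032.11 − 1421.74)/(3599 − 666) = 2610.37/2933 = 0.89
a = 1421.74 − 0.89(666) = 829
Equilibrium: Y = 829 + 0.89Y + 118.76
0.11Y = 947.76, so Y = 947.76/0.11 = 8616

Y = 8616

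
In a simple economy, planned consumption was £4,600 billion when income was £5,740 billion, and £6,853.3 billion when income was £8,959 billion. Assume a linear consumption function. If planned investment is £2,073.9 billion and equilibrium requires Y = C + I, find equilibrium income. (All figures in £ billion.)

Y = 8853

MPC = (6853.3 − 4600)/(8959 − 5740) = 2253.3/3219 = 0.7
a = 4600 − 0.7(5740) = 582
Equilibrium: Y = 582 + 0.7Y + 2073.9
0.3Y = 2655.9, so Y = 2655.9/0.3 = 8853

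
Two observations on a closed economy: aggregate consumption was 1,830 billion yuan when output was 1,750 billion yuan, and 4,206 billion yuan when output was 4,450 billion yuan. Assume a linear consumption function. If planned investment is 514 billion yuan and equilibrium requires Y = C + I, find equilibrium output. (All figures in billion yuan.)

Y = 6700

MPC = (4206 − 1830)/(4450 − 1750) = 2376/2700 = 0.88
a = 1830 − 0.88(1750) = 290
Equilibrium: Y = 290 + 0.88Y + 514
0.12Y = 804, so Y = 804/0.12 = 6700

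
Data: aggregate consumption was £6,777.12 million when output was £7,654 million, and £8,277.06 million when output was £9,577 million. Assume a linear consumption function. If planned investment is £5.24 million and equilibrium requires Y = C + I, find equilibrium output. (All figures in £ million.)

MPC = (8277.06 − 6777.12)/(9577 − 7654) = 1499.94/1923 = 0.78
a = 6777.12 − 0.78(7654) = 807
Equilibrium: Y = 807 + 0.78Y + 5.24
0.22Y = 812.24, so Y = 812.24/0.22 = 3692

Y = 3692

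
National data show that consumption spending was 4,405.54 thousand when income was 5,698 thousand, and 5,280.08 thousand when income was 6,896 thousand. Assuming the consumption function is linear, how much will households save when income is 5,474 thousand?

S = 1231.98

MPC = (5280.08 − 4405.54)/(6896 − 5698) = 874.54/1198 = 0.73
a = 4405.54 − 0.73(5698) = 4405.54 − 4159.54 = 246
C = 246 + 0.73(5474) = 4242.02
S = 5474 − 4242.02 = 1231.98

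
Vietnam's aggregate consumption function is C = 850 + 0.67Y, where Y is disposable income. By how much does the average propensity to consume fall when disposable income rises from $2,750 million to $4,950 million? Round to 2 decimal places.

At Y = 2750: C = 850 + 0.67(2750) = 2692.5, APC = 2692.5/2750 = 0.979
At Y = 4950: C = 4166.5, APC = 4166.5/4950 = 0.842
Fall in APC = 0.979 − 0.842 = 0.137 ≈ 0.14

ΔAPC = 0.14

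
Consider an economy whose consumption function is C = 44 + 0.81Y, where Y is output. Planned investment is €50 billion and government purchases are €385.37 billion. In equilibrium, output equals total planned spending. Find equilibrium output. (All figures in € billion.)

Y = C + I + G = 44 + 0.81Y + 50 + 385.37
Y − 0.81Y = 479.37
0.19Y = 479.37, so Y = 479.37/0.19 = 2523

Y = 2523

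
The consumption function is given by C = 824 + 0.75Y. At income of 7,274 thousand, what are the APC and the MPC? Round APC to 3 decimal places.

APC = 0.863; MPC = 0.75

MPC = 0.75 (the slope of the consumption function)
C = 824 + 0.75(7274) = 6279.5, so APC = 6279.5/7274 = 0.863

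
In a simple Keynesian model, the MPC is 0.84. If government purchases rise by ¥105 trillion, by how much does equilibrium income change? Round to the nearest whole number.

The multiplier is 1/(1 − MPC) = 1/0.16.
ΔY = 105/0.16 = 656.25 ≈ 656

ΔY ≈ 656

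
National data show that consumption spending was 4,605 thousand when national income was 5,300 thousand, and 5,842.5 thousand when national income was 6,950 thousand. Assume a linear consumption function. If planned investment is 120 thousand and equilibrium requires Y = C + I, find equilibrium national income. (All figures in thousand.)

Y = 3000

MPC = (5842.5 − 4605)/(6950 − 5300) = 1237.5/1650 = 0.75
a = 4605 − 0.75(5300) = 630
Equilibrium: Y = 630 + 0.75Y + 120
0.25Y = 750, so Y = 750/0.25 = 3000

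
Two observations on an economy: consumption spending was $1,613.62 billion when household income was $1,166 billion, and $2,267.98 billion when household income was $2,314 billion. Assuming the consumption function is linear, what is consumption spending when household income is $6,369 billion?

MPC = (2267.98 − 1613.62)/(2314 − 1166) = 654.36/1148 = 0.57
a = 1613.62 − 0.57(1166) = 1613.62 − 664.62 = 949
C = 949 + 0.57(6369) = 949 + 3630.33 = 4579.33

C = 4579.33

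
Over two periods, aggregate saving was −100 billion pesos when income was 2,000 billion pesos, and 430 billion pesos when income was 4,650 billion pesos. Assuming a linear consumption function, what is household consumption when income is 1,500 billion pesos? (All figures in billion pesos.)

C = 1700

MPS = ΔS/ΔY = (430 − (-100))/(4650 − 2000) = 530/2650 = 0.2
MPC = 1 − MPS = 0.8
Autonomous saving = -100 − 0.2(2000) = -500, so a = 500
C = 500 + 0.8(1500) = 500 + 1200 = 1700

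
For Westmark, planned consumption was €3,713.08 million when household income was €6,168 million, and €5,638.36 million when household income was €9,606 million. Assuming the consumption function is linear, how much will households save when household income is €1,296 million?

MPC = (5638.36 − 3713.08)/(9606 − 6168) = 1925.28/3438 = 0.56
a = 3713.08 − 0.56(6168) = 3713.08 − 3454.08 = 259
C = 259 + 0.56(1296) = 984.76
S = 1296 − 984.76 = 311.24

S = 311.24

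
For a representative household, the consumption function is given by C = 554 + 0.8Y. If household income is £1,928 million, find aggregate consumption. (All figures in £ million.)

C = 2096.4

C = 554 + 0.8(1928) = 554 + 1542.4 = 2096.4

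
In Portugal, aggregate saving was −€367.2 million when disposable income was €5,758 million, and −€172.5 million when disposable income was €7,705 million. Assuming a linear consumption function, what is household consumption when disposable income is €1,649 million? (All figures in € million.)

MPS = ΔS/ΔY = (-172.5 − (-367.2))/(7705 − 5758) = 194.7/1947 = 0.1
MPC = 1 − MPS = 0.9
Autonomous saving = -367.2 − 0.1(5758) = -943, so a = 943
C = 943 + 0.9(1649) = 943 + 1484.1 = 2427.1

C = 2427.1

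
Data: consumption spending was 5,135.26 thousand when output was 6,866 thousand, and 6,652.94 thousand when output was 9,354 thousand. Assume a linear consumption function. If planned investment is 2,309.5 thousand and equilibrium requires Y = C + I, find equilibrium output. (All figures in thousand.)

Y = 8350

MPC = (6652.94 − 5135.26)/(9354 − 6866) = 1517.68/2488 = 0.61
a = 5135.26 − 0.61(6866) = 947
Equilibrium: Y = 947 + 0.61Y + 2309.5
0.39Y = 3256.5, so Y = 3256.5/0.39 = 8350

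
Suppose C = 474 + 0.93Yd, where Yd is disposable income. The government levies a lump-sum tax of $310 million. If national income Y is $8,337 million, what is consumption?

C = 7939.11

Yd = Y − T = 8337 − 310 = 8027
C = 474 + 0.93(8027) = 474 + 7465.11 = 7939.11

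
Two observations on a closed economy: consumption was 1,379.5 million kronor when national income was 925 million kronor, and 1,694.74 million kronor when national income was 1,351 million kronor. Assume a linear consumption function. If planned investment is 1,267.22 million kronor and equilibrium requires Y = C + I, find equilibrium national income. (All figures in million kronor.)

MPC = (1694.74 − 1379.5)/(1351 − 925) = 315.24/426 = 0.74
a = 1379.5 − 0.74(925) = 695
Equilibrium: Y = 695 + 0.74Y + 1267.22
0.26Y = 1962.22, so Y = 1962.22/0.26 = 7547

Y = 7547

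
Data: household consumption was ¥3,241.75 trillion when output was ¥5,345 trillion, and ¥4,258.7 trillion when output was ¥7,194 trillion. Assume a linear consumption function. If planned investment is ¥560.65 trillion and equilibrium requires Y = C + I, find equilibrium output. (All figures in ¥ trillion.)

Y = 1917

MPC = (4258.7 − 3241.75)/(7194 − 5345) = 1016.95/1849 = 0.55
a = 3241.75 − 0.55(5345) = 302
Equilibrium: Y = 302 + 0.55Y + 560.65
0.45Y = 862.65, so Y = 862.65/0.45 = 1917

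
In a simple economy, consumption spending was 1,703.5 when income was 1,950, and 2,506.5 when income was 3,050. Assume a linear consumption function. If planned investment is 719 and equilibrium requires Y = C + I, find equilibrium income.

MPC = (2506.5 − 1703.5)/(3050 − 1950) = 803/1100 = 0.73
a = 1703.5 − 0.73(1950) = 280
Equilibrium: Y = 280 + 0.73Y + 719
0.27Y = 999, so Y = 999/0.27 = 3700

Y = 3700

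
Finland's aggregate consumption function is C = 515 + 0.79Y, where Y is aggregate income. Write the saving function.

S = -515 + 0.21Y

S = Y − C = Y − (515 + 0.79Y) = -515 + (1 − 0.79)Y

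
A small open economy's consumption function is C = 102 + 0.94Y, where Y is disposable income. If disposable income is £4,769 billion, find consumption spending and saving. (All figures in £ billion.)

C = 102 + 0.94(4769) = 102 + 4482.86 = 4584.86
S = Y − C = 4769 − 4584.86 = 184.14

C = 4584.86; S = 184.14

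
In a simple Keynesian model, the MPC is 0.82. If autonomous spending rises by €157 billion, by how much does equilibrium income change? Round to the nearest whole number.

The multiplier is 1/(1 − MPC) = 1/0.18.
ΔY = 157/0.18 = 872.22 ≈ 872

ΔY ≈ 872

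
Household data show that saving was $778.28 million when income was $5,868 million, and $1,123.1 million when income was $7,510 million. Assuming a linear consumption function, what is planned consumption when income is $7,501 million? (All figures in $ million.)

MPS = ΔS/ΔY = (1123.1 − 778.28)/(7510 − 5868) = 344.82/1642 = 0.21
MPC = 1 − MPS = 0.79
Autonomous saving = 778.28 − 0.21(5868) = -454, so a = 454
C = 454 + 0.79(7501) = 454 + 5925.79 = 6379.79

C = 6379.79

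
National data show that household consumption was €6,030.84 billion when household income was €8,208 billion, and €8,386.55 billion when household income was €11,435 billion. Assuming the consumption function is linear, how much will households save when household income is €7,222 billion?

MPC = (8386.55 − 6030.84)/(11435 − 8208) = 2355.71/3227 = 0.73
a = 6030.84 − 0.73(8208) = 6030.84 − 5991.84 = 39
C = 39 + 0.73(7222) = 5311.06
S = 7222 − 5311.06 = 1910.94

S = 1910.94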